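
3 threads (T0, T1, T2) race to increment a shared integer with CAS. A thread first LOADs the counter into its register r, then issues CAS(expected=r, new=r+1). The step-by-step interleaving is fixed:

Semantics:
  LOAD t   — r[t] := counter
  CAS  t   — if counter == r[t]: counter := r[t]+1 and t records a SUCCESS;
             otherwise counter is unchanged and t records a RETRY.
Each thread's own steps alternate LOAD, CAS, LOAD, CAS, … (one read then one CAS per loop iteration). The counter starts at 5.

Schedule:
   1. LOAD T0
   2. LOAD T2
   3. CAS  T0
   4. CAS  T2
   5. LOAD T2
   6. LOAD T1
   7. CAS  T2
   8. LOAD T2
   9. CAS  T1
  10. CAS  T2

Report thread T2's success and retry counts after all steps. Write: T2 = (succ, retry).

step 1: T0 LOAD ⇒ load; ctr=5 reg=5
step 2: T2 LOAD ⇒ load; ctr=5 reg=5
step 3: T0 CAS ⇒ ok; ctr=6 reg=5
step 4: T2 CAS ⇒ retry; ctr=6 reg=5
step 5: T2 LOAD ⇒ load; ctr=6 reg=6
step 6: T1 LOAD ⇒ load; ctr=6 reg=6
step 7: T2 CAS ⇒ ok; ctr=7 reg=6
step 8: T2 LOAD ⇒ load; ctr=7 reg=7
step 9: T1 CAS ⇒ retry; ctr=7 reg=6
step 10: T2 CAS ⇒ ok; ctr=8 reg=7

T2 = (2, 1)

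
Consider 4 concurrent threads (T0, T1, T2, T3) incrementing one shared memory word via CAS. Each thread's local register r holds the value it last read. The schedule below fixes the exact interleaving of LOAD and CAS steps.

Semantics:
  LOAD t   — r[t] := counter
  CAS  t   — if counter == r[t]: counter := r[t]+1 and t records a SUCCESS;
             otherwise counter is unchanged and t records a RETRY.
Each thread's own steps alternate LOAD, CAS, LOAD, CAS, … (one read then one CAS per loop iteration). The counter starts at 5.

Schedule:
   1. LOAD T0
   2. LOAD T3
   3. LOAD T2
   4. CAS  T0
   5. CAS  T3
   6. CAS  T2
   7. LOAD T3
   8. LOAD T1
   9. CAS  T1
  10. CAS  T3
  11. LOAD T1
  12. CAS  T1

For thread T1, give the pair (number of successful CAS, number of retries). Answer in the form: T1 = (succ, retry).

T1 = (2, 0)

   1) LOAD T0:  M=5  r_T0=5
   2) LOAD T3:  M=5  r_T3=5
   3) LOAD T2:  M=5  r_T2=5
   4) CAS  T0:  M=6  r_T0=5 ✓
   5) CAS  T3:  M=6  r_T3=5 ✗
   6) CAS  T2:  M=6  r_T2=5 ✗
   7) LOAD T3:  M=6  r_T3=6
   8) LOAD T1:  M=6  r_T1=6
   9) CAS  T1:  M=7  r_T1=6 ✓
  10) CAS  T3:  M=7  r_T3=6 ✗
  11) LOAD T1:  M=7  r_T1=7
  12) CAS  T1:  M=8  r_T1=7 ✓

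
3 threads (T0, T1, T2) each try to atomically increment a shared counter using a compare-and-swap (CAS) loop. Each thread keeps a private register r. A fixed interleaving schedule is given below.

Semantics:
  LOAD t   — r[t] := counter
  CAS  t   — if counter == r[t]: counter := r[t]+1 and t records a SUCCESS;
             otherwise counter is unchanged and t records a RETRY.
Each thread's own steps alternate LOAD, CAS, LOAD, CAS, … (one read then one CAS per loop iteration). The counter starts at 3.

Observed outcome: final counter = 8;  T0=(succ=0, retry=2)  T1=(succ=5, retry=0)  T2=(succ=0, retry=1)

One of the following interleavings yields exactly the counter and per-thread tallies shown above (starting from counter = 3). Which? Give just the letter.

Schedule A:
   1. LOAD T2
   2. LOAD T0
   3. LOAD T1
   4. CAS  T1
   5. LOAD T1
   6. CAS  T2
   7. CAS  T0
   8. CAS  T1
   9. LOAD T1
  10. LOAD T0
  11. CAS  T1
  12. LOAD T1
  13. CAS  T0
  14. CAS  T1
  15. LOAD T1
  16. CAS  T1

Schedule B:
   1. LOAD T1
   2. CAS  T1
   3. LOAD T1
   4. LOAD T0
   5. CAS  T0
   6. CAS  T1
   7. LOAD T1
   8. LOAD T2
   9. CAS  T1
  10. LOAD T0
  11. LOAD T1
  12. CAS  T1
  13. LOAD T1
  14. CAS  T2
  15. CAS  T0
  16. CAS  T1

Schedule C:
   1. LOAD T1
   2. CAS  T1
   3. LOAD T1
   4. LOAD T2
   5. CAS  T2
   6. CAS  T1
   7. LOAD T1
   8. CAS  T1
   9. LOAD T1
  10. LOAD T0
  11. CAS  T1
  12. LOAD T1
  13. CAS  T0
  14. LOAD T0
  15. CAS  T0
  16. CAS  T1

Simulating candidate A:
1. LOAD T2 → mem=3 r[T2]=3 [LOAD]
2. LOAD T0 → mem=3 r[T0]=3 [LOAD]
3. LOAD T1 → mem=3 r[T1]=3 [LOAD]
4. CAS T1 → mem=4 r[T1]=3 [OK]
5. LOAD T1 → mem=4 r[T1]=4 [LOAD]
6. CAS T2 → mem=4 r[T2]=3 [RETRY]
7. CAS T0 → mem=4 r[T0]=3 [RETRY]
8. CAS T1 → mem=5 r[T1]=4 [OK]
9. LOAD T1 → mem=5 r[T1]=5 [LOAD]
10. LOAD T0 → mem=5 r[T0]=5 [LOAD]
11. CAS T1 → mem=6 r[T1]=5 [OK]
12. LOAD T1 → mem=6 r[T1]=6 [LOAD]
13. CAS T0 → mem=6 r[T0]=5 [RETRY]
14. CAS T1 → mem=7 r[T1]=6 [OK]
15. LOAD T1 → mem=7 r[T1]=7 [LOAD]
16. CAS T1 → mem=8 r[T1]=7 [OK]

A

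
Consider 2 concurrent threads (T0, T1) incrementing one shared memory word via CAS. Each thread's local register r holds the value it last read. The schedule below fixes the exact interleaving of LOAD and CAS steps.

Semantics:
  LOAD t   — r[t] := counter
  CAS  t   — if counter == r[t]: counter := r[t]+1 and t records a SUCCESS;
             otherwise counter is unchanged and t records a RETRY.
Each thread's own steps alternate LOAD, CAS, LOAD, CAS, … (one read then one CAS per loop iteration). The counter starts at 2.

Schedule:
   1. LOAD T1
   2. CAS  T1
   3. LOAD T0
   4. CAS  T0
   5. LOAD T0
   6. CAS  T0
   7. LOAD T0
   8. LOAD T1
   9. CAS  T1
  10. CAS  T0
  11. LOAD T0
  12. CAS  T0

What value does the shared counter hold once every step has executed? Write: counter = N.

T1 LOAD — after: cnt=2, r=2 — load
T1 CAS — after: cnt=3, r=2 — ok
T0 LOAD — after: cnt=3, r=3 — load
T0 CAS — after: cnt=4, r=3 — ok
T0 LOAD — after: cnt=4, r=4 — load
T0 CAS — after: cnt=5, r=4 — ok
T0 LOAD — after: cnt=5, r=5 — load
T1 LOAD — after: cnt=5, r=5 — load
T1 CAS — after: cnt=6, r=5 — ok
T0 CAS — after: cnt=6, r=5 — retry
T0 LOAD — after: cnt=6, r=6 — load
T0 CAS — after: cnt=7, r=6 — ok

counter = 7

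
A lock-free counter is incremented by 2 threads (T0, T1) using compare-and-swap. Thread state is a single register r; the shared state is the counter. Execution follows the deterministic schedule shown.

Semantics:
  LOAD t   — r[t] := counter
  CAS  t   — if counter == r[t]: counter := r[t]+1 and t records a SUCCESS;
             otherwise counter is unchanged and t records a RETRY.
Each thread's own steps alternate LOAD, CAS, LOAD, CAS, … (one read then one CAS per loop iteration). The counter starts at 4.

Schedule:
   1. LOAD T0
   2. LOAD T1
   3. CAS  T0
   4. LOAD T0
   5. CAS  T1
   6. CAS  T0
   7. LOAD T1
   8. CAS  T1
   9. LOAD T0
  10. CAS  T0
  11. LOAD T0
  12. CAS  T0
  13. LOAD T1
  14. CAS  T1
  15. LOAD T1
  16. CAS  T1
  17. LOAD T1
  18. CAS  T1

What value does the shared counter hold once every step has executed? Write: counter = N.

T0 LOAD — after: cnt=4, r=4 — load
T1 LOAD — after: cnt=4, r=4 — load
T0 CAS — after: cnt=5, r=4 — ok
T0 LOAD — after: cnt=5, r=5 — load
T1 CAS — after: cnt=5, r=4 — retry
T0 CAS — after: cnt=6, r=5 — ok
T1 LOAD — after: cnt=6, r=6 — load
T1 CAS — after: cnt=7, r=6 — ok
T0 LOAD — after: cnt=7, r=7 — load
T0 CAS — after: cnt=8, r=7 — ok
T0 LOAD — after: cnt=8, r=8 — load
T0 CAS — after: cnt=9, r=8 — ok
T1 LOAD — after: cnt=9, r=9 — load
T1 CAS — after: cnt=10, r=9 — ok
T1 LOAD — after: cnt=10, r=10 — load
T1 CAS — after: cnt=11, r=10 — ok
T1 LOAD — after: cnt=11, r=11 — load
T1 CAS — after: cnt=12, r=11 — ok

counter = 12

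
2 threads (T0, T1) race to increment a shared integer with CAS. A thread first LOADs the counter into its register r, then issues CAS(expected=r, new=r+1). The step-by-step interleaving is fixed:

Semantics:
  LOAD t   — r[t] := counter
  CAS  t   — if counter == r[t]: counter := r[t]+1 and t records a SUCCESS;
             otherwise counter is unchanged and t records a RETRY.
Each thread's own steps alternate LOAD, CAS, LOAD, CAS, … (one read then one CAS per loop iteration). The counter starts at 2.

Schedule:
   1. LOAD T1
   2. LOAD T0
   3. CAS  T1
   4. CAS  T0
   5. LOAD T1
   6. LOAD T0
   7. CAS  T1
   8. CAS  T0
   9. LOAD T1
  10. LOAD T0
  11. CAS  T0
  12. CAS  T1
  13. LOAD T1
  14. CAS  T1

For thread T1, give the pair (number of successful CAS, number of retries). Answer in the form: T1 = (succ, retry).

#1 T1 reads 2
#2 T0 reads 2
#3 T1 CAS(2→3) writes; counter now 3
#4 T0 CAS(2→3) fails; counter now 3
#5 T1 reads 3
#6 T0 reads 3
#7 T1 CAS(3→4) writes; counter now 4
#8 T0 CAS(3→4) fails; counter now 4
#9 T1 reads 4
#10 T0 reads 4
#11 T0 CAS(4→5) writes; counter now 5
#12 T1 CAS(4→5) fails; counter now 5
#13 T1 reads 5
#14 T1 CAS(5→6) writes; counter now 6

T1 = (3, 1)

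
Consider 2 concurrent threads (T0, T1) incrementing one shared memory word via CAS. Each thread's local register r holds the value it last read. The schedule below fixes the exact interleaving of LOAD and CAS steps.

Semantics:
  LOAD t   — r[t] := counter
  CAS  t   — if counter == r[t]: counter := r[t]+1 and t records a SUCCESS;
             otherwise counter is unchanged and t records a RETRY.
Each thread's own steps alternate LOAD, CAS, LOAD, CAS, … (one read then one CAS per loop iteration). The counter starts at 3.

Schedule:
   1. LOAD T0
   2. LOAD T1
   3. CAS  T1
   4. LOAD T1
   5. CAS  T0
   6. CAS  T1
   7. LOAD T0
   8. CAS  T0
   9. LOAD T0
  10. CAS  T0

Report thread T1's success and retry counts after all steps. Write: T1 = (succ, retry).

[1] T0.load  rd  (counter 3, T0.r 3)
[2] T1.load  rd  (counter 3, T1.r 3)
[3] T1.cas  hit  (counter 4, T1.r 3)
[4] T1.load  rd  (counter 4, T1.r 4)
[5] T0.cas  miss  (counter 4, T0.r 3)
[6] T1.cas  hit  (counter 5, T1.r 4)
[7] T0.load  rd  (counter 5, T0.r 5)
[8] T0.cas  hit  (counter 6, T0.r 5)
[9] T0.load  rd  (counter 6, T0.r 6)
[10] T0.cas  hit  (counter 7, T0.r 6)

T1 = (2, 0)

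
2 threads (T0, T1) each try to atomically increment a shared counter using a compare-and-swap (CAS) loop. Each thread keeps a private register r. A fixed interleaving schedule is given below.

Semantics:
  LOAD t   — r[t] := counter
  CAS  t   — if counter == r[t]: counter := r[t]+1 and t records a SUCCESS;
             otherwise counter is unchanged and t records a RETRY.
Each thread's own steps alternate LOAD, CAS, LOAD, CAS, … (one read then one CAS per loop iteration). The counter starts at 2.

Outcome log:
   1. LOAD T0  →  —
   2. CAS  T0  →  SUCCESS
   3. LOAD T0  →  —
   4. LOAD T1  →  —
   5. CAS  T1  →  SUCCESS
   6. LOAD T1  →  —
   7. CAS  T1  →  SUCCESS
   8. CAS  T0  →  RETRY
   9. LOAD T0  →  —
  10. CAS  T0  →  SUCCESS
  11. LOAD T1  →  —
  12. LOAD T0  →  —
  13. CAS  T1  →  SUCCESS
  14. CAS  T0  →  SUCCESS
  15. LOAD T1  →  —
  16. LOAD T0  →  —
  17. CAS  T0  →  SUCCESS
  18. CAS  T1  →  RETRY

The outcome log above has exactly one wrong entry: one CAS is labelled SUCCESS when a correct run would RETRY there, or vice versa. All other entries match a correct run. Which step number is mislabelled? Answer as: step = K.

step = 14

Reference trace:
T0 LOAD — after: cnt=2, r=2 — load
T0 CAS — after: cnt=3, r=2 — ok
T0 LOAD — after: cnt=3, r=3 — load
T1 LOAD — after: cnt=3, r=3 — load
T1 CAS — after: cnt=4, r=3 — ok
T1 LOAD — after: cnt=4, r=4 — load
T1 CAS — after: cnt=5, r=4 — ok
T0 CAS — after: cnt=5, r=3 — retry
T0 LOAD — after: cnt=5, r=5 — load
T0 CAS — after: cnt=6, r=5 — ok
T1 LOAD — after: cnt=6, r=6 — load
T0 LOAD — after: cnt=6, r=6 — load
T1 CAS — after: cnt=7, r=6 — ok
T0 CAS — after: cnt=7, r=6 — retry
T1 LOAD — after: cnt=7, r=7 — load
T0 LOAD — after: cnt=7, r=7 — load
T0 CAS — after: cnt=8, r=7 — ok
T1 CAS — after: cnt=8, r=7 — retry
Flip is step 14.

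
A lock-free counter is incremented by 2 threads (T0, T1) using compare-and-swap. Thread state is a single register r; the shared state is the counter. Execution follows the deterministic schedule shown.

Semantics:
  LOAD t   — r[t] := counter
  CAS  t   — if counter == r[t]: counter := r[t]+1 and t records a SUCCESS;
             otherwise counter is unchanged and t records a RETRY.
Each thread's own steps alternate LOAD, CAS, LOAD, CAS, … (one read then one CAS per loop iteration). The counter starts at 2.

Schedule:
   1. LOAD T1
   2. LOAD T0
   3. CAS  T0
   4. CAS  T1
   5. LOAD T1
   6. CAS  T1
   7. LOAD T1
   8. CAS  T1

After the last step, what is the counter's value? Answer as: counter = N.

[1] T1.load  rd  (counter 2, T1.r 2)
[2] T0.load  rd  (counter 2, T0.r 2)
[3] T0.cas  hit  (counter 3, T0.r 2)
[4] T1.cas  miss  (counter 3, T1.r 2)
[5] T1.load  rd  (counter 3, T1.r 3)
[6] T1.cas  hit  (counter 4, T1.r 3)
[7] T1.load  rd  (counter 4, T1.r 4)
[8] T1.cas  hit  (counter 5, T1.r 4)

counter = 5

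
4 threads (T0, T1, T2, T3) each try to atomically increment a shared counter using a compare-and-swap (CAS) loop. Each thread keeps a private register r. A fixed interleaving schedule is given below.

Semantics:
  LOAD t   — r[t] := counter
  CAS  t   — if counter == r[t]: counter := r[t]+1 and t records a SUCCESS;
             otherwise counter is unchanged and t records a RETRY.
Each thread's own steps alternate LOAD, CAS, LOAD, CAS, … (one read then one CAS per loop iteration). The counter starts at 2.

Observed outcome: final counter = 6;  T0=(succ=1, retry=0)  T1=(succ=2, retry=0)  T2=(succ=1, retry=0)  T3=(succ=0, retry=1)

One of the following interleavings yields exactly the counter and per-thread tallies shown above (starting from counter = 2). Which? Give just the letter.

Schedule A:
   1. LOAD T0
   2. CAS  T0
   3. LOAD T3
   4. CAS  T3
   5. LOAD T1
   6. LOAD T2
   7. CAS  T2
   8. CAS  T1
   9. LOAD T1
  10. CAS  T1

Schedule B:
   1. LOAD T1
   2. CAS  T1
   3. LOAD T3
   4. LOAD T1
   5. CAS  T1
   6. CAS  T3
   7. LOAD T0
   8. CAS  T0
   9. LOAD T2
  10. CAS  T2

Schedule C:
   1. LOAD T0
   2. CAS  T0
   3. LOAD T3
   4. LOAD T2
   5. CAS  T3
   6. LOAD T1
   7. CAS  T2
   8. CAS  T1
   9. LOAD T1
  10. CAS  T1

B

Tracing schedule B:
#1 T1 reads 2
#2 T1 CAS(2→3) writes; counter now 3
#3 T3 reads 3
#4 T1 reads 3
#5 T1 CAS(3→4) writes; counter now 4
#6 T3 CAS(3→4) fails; counter now 4
#7 T0 reads 4
#8 T0 CAS(4→5) writes; counter now 5
#9 T2 reads 5
#10 T2 CAS(5→6) writes; counter now 6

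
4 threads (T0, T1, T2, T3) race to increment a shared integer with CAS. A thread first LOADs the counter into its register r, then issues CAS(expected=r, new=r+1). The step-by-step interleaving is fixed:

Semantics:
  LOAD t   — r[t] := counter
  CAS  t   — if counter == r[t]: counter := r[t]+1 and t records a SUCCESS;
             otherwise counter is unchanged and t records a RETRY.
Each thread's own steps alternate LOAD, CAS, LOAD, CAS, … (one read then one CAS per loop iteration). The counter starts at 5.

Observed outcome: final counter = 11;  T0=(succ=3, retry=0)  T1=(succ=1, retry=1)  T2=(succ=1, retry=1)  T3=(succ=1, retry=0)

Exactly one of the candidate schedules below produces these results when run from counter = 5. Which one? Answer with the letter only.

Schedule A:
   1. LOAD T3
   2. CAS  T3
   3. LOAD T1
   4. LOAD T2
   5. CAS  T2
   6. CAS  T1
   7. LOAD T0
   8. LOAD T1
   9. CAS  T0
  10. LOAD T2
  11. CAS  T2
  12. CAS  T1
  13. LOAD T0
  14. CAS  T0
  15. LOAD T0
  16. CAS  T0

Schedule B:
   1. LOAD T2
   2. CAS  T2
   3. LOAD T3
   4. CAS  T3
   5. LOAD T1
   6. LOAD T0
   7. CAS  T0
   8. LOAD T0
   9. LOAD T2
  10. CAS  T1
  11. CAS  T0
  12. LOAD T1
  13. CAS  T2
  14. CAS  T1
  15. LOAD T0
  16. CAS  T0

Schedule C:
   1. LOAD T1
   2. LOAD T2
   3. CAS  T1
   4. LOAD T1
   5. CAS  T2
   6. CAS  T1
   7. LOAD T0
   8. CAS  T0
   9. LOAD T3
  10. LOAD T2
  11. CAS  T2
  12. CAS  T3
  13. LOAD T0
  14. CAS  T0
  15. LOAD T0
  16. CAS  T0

Simulating candidate B:
   1) LOAD T2:  M=5  r_T2=5
   2) CAS  T2:  M=6  r_T2=5 ✓
   3) LOAD T3:  M=6  r_T3=6
   4) CAS  T3:  M=7  r_T3=6 ✓
   5) LOAD T1:  M=7  r_T1=7
   6) LOAD T0:  M=7  r_T0=7
   7) CAS  T0:  M=8  r_T0=7 ✓
   8) LOAD T0:  M=8  r_T0=8
   9) LOAD T2:  M=8  r_T2=8
  10) CAS  T1:  M=8  r_T1=7 ✗
  11) CAS  T0:  M=9  r_T0=8 ✓
  12) LOAD T1:  M=9  r_T1=9
  13) CAS  T2:  M=9  r_T2=8 ✗
  14) CAS  T1:  M=10  r_T1=9 ✓
  15) LOAD T0:  M=10  r_T0=10
  16) CAS  T0:  M=11  r_T0=10 ✓

B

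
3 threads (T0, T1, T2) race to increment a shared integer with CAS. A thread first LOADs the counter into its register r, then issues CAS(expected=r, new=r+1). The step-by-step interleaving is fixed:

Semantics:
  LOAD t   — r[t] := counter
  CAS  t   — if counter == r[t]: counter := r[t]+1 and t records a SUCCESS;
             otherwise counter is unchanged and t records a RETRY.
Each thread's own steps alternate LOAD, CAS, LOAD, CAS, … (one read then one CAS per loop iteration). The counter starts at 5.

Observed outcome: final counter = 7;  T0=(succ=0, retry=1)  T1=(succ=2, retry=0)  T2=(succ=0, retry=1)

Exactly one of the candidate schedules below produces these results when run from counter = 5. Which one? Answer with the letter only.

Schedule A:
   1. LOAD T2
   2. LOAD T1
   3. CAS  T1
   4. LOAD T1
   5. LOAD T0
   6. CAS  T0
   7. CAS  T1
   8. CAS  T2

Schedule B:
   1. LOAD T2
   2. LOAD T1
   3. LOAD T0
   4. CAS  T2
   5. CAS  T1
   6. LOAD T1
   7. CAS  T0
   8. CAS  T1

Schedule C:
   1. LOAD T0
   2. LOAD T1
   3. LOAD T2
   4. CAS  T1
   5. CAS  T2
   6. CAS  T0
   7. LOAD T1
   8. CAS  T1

C

Run C:
T0 LOAD — after: cnt=5, r=5 — load
T1 LOAD — after: cnt=5, r=5 — load
T2 LOAD — after: cnt=5, r=5 — load
T1 CAS — after: cnt=6, r=5 — ok
T2 CAS — after: cnt=6, r=5 — retry
T0 CAS — after: cnt=6, r=5 — retry
T1 LOAD — after: cnt=6, r=6 — load
T1 CAS — after: cnt=7, r=6 — ok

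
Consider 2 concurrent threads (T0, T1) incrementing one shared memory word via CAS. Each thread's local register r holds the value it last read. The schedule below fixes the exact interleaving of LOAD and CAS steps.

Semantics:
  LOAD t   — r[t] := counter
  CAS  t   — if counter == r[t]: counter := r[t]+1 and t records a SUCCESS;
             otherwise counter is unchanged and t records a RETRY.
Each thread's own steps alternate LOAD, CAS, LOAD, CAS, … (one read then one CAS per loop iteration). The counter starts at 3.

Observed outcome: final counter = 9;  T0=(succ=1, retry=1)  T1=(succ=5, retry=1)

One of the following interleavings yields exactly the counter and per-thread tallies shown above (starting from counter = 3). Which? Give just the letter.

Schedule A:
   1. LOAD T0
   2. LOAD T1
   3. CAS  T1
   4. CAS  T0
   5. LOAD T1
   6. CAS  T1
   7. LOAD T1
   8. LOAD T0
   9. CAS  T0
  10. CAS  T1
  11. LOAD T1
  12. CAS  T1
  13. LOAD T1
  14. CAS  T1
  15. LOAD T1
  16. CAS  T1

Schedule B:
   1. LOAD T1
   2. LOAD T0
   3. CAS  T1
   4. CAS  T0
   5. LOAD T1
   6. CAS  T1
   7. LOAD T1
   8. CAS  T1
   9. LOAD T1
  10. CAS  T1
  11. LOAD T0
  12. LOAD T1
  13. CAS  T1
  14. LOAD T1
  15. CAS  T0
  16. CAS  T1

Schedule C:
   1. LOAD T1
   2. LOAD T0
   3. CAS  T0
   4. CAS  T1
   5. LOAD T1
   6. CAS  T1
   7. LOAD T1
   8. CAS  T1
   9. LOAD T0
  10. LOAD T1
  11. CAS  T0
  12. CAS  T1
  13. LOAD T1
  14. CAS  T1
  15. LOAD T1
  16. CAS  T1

A

Tracing schedule A:
[1] T0.load  rd  (counter 3, T0.r 3)
[2] T1.load  rd  (counter 3, T1.r 3)
[3] T1.cas  hit  (counter 4, T1.r 3)
[4] T0.cas  miss  (counter 4, T0.r 3)
[5] T1.load  rd  (counter 4, T1.r 4)
[6] T1.cas  hit  (counter 5, T1.r 4)
[7] T1.load  rd  (counter 5, T1.r 5)
[8] T0.load  rd  (counter 5, T0.r 5)
[9] T0.cas  hit  (counter 6, T0.r 5)
[10] T1.cas  miss  (counter 6, T1.r 5)
[11] T1.load  rd  (counter 6, T1.r 6)
[12] T1.cas  hit  (counter 7, T1.r 6)
[13] T1.load  rd  (counter 7, T1.r 7)
[14] T1.cas  hit  (counter 8, T1.r 7)
[15] T1.load  rd  (counter 8, T1.r 8)
[16] T1.cas  hit  (counter 9, T1.r 8)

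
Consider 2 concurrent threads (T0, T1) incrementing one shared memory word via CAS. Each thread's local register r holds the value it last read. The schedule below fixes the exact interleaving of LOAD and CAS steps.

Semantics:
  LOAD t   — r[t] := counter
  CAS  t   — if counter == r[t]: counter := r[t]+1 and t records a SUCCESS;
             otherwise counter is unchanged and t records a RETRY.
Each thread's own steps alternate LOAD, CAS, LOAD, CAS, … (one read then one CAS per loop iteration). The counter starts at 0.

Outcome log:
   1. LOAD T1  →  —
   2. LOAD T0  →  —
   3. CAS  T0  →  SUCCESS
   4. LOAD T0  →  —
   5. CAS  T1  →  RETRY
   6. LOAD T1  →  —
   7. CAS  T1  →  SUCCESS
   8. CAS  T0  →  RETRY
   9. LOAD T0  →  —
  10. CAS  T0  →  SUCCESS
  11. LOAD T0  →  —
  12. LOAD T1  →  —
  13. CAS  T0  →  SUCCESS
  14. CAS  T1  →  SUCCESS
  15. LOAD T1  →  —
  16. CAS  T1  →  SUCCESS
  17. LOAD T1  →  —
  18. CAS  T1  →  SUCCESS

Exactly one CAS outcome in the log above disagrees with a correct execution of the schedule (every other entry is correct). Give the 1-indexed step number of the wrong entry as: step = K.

step = 14

Re-executing:
   1) LOAD T1:  M=0  r_T1=0
   2) LOAD T0:  M=0  r_T0=0
   3) CAS  T0:  M=1  r_T0=0 ✓
   4) LOAD T0:  M=1  r_T0=1
   5) CAS  T1:  M=1  r_T1=0 ✗
   6) LOAD T1:  M=1  r_T1=1
   7) CAS  T1:  M=2  r_T1=1 ✓
   8) CAS  T0:  M=2  r_T0=1 ✗
   9) LOAD T0:  M=2  r_T0=2
  10) CAS  T0:  M=3  r_T0=2 ✓
  11) LOAD T0:  M=3  r_T0=3
  12) LOAD T1:  M=3  r_T1=3
  13) CAS  T0:  M=4  r_T0=3 ✓
  14) CAS  T1:  M=4  r_T1=3 ✗
  15) LOAD T1:  M=4  r_T1=4
  16) CAS  T1:  M=5  r_T1=4 ✓
  17) LOAD T1:  M=5  r_T1=5
  18) CAS  T1:  M=6  r_T1=5 ✓
Log disagrees first at step 14.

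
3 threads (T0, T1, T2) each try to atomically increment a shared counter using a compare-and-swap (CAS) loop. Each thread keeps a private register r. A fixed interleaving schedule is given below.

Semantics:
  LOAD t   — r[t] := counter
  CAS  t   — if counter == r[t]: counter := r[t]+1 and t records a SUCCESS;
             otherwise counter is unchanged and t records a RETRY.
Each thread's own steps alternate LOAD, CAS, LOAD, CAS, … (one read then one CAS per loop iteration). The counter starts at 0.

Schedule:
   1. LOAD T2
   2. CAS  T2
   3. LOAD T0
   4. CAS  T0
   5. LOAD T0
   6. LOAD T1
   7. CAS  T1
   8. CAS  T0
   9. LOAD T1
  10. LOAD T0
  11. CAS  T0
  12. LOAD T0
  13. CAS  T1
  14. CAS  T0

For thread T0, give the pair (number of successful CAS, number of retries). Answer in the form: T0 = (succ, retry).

T0 = (3, 1)

#1 T2 reads 0
#2 T2 CAS(0→1) writes; counter now 1
#3 T0 reads 1
#4 T0 CAS(1→2) writes; counter now 2
#5 T0 reads 2
#6 T1 reads 2
#7 T1 CAS(2→3) writes; counter now 3
#8 T0 CAS(2→3) fails; counter now 3
#9 T1 reads 3
#10 T0 reads 3
#11 T0 CAS(3→4) writes; counter now 4
#12 T0 reads 4
#13 T1 CAS(3→4) fails; counter now 4
#14 T0 CAS(4→5) writes; counter now 5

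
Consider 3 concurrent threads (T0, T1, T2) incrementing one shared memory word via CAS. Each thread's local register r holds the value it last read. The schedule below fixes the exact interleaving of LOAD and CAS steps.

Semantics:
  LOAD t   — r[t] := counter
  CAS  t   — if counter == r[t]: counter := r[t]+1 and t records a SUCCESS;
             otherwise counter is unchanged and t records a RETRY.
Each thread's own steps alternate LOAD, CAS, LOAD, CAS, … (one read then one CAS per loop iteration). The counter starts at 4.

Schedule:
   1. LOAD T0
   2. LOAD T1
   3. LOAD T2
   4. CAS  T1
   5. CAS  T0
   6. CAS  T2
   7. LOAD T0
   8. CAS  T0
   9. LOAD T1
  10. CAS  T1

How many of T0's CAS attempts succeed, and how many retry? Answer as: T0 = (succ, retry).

T0 = (1, 1)

step 1: T0 LOAD ⇒ load; ctr=4 reg=4
step 2: T1 LOAD ⇒ load; ctr=4 reg=4
step 3: T2 LOAD ⇒ load; ctr=4 reg=4
step 4: T1 CAS ⇒ ok; ctr=5 reg=4
step 5: T0 CAS ⇒ retry; ctr=5 reg=4
step 6: T2 CAS ⇒ retry; ctr=5 reg=4
step 7: T0 LOAD ⇒ load; ctr=5 reg=5
step 8: T0 CAS ⇒ ok; ctr=6 reg=5
step 9: T1 LOAD ⇒ load; ctr=6 reg=6
step 10: T1 CAS ⇒ ok; ctr=7 reg=6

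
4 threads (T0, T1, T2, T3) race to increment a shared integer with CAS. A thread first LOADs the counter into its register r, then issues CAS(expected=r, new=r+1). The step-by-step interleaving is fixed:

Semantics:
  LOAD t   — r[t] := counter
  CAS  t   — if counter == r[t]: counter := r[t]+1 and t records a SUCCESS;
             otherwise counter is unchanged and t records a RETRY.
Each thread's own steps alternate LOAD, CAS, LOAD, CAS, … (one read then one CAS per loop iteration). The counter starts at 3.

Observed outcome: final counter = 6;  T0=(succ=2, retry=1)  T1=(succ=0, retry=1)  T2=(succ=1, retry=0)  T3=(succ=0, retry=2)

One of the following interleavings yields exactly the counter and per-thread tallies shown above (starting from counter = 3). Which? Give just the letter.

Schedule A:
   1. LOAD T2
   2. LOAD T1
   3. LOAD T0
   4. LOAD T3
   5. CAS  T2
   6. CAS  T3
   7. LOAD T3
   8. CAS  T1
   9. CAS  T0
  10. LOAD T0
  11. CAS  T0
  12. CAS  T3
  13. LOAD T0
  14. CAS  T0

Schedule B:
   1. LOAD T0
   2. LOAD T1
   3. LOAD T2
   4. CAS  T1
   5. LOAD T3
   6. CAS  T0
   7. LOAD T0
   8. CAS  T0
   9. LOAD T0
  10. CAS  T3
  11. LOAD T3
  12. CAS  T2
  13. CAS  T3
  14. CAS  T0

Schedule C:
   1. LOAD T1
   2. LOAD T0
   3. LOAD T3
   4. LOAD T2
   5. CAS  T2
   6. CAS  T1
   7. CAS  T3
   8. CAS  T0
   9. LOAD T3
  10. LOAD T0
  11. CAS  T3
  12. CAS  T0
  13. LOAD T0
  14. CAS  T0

Run A:
step 1: T2 LOAD ⇒ load; ctr=3 reg=3
step 2: T1 LOAD ⇒ load; ctr=3 reg=3
step 3: T0 LOAD ⇒ load; ctr=3 reg=3
step 4: T3 LOAD ⇒ load; ctr=3 reg=3
step 5: T2 CAS ⇒ ok; ctr=4 reg=3
step 6: T3 CAS ⇒ retry; ctr=4 reg=3
step 7: T3 LOAD ⇒ load; ctr=4 reg=4
step 8: T1 CAS ⇒ retry; ctr=4 reg=3
step 9: T0 CAS ⇒ retry; ctr=4 reg=3
step 10: T0 LOAD ⇒ load; ctr=4 reg=4
step 11: T0 CAS ⇒ ok; ctr=5 reg=4
step 12: T3 CAS ⇒ retry; ctr=5 reg=4
step 13: T0 LOAD ⇒ load; ctr=5 reg=5
step 14: T0 CAS ⇒ ok; ctr=6 reg=5

A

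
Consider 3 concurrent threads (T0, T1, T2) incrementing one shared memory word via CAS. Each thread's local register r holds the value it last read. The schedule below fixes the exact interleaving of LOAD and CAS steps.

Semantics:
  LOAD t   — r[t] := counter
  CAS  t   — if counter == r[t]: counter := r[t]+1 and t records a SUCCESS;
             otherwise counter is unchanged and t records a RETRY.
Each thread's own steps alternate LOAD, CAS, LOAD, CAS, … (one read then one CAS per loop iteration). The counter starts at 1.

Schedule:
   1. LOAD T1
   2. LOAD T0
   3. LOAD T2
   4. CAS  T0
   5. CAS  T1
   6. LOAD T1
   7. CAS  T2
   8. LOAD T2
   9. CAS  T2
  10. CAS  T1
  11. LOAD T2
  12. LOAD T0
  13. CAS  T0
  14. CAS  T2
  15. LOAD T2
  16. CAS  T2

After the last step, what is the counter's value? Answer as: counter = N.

   1) LOAD T1:  M=1  r_T1=1
   2) LOAD T0:  M=1  r_T0=1
   3) LOAD T2:  M=1  r_T2=1
   4) CAS  T0:  M=2  r_T0=1 ✓
   5) CAS  T1:  M=2  r_T1=1 ✗
   6) LOAD T1:  M=2  r_T1=2
   7) CAS  T2:  M=2  r_T2=1 ✗
   8) LOAD T2:  M=2  r_T2=2
   9) CAS  T2:  M=3  r_T2=2 ✓
  10) CAS  T1:  M=3  r_T1=2 ✗
  11) LOAD T2:  M=3  r_T2=3
  12) LOAD T0:  M=3  r_T0=3
  13) CAS  T0:  M=4  r_T0=3 ✓
  14) CAS  T2:  M=4  r_T2=3 ✗
  15) LOAD T2:  M=4  r_T2=4
  16) CAS  T2:  M=5  r_T2=4 ✓

counter = 5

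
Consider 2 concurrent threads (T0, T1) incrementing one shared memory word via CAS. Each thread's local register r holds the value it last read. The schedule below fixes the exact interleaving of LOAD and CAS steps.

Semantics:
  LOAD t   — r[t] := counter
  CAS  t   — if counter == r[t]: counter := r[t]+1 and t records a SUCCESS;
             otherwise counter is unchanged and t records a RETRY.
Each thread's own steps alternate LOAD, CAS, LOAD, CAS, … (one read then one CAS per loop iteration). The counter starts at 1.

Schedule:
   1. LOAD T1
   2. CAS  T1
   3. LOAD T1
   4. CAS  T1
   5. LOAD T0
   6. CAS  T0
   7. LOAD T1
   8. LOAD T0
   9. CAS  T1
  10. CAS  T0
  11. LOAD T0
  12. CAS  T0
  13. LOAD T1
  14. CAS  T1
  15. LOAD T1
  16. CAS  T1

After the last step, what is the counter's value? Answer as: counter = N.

counter = 8

step 1: T1 LOAD ⇒ load; ctr=1 reg=1
step 2: T1 CAS ⇒ ok; ctr=2 reg=1
step 3: T1 LOAD ⇒ load; ctr=2 reg=2
step 4: T1 CAS ⇒ ok; ctr=3 reg=2
step 5: T0 LOAD ⇒ load; ctr=3 reg=3
step 6: T0 CAS ⇒ ok; ctr=4 reg=3
step 7: T1 LOAD ⇒ load; ctr=4 reg=4
step 8: T0 LOAD ⇒ load; ctr=4 reg=4
step 9: T1 CAS ⇒ ok; ctr=5 reg=4
step 10: T0 CAS ⇒ retry; ctr=5 reg=4
step 11: T0 LOAD ⇒ load; ctr=5 reg=5
step 12: T0 CAS ⇒ ok; ctr=6 reg=5
step 13: T1 LOAD ⇒ load; ctr=6 reg=6
step 14: T1 CAS ⇒ ok; ctr=7 reg=6
step 15: T1 LOAD ⇒ load; ctr=7 reg=7
step 16: T1 CAS ⇒ ok; ctr=8 reg=7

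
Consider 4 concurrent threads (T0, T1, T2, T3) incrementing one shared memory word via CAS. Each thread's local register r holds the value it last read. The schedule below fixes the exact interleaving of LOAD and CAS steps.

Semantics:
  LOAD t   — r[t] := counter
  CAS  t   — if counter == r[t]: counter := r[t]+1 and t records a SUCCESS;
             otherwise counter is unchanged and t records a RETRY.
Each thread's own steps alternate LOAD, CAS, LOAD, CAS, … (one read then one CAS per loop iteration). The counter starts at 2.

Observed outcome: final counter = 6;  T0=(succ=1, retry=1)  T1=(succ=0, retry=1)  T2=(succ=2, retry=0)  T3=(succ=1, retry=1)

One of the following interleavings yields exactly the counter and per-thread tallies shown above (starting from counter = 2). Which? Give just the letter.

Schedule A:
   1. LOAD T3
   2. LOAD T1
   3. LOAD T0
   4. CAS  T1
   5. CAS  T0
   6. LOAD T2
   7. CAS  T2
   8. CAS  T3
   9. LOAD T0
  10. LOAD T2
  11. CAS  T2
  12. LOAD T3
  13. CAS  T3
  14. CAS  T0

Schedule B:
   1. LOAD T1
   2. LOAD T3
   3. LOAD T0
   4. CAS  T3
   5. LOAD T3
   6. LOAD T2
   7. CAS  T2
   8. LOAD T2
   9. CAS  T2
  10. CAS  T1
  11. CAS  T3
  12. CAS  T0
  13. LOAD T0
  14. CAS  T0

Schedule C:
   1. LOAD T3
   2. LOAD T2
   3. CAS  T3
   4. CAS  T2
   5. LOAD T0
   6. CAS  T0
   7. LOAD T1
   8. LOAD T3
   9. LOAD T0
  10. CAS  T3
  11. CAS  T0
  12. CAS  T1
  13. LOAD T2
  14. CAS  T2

Run B:
T1 LOAD — after: cnt=2, r=2 — load
T3 LOAD — after: cnt=2, r=2 — load
T0 LOAD — after: cnt=2, r=2 — load
T3 CAS — after: cnt=3, r=2 — ok
T3 LOAD — after: cnt=3, r=3 — load
T2 LOAD — after: cnt=3, r=3 — load
T2 CAS — after: cnt=4, r=3 — ok
T2 LOAD — after: cnt=4, r=4 — load
T2 CAS — after: cnt=5, r=4 — ok
T1 CAS — after: cnt=5, r=2 — retry
T3 CAS — after: cnt=5, r=3 — retry
T0 CAS — after: cnt=5, r=2 — retry
T0 LOAD — after: cnt=5, r=5 — load
T0 CAS — after: cnt=6, r=5 — ok

B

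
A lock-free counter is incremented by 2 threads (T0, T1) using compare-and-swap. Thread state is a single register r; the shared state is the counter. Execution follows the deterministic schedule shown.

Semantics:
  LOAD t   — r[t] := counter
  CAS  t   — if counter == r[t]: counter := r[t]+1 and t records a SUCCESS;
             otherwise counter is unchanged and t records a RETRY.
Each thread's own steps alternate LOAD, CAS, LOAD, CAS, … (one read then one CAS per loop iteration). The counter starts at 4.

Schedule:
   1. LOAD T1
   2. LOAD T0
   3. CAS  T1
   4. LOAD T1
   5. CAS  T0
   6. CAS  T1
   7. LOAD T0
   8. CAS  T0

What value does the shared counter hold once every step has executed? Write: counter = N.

T1 LOAD — after: cnt=4, r=4 — load
T0 LOAD — after: cnt=4, r=4 — load
T1 CAS — after: cnt=5, r=4 — ok
T1 LOAD — after: cnt=5, r=5 — load
T0 CAS — after: cnt=5, r=4 — retry
T1 CAS — after: cnt=6, r=5 — ok
T0 LOAD — after: cnt=6, r=6 — load
T0 CAS — after: cnt=7, r=6 — ok

counter = 7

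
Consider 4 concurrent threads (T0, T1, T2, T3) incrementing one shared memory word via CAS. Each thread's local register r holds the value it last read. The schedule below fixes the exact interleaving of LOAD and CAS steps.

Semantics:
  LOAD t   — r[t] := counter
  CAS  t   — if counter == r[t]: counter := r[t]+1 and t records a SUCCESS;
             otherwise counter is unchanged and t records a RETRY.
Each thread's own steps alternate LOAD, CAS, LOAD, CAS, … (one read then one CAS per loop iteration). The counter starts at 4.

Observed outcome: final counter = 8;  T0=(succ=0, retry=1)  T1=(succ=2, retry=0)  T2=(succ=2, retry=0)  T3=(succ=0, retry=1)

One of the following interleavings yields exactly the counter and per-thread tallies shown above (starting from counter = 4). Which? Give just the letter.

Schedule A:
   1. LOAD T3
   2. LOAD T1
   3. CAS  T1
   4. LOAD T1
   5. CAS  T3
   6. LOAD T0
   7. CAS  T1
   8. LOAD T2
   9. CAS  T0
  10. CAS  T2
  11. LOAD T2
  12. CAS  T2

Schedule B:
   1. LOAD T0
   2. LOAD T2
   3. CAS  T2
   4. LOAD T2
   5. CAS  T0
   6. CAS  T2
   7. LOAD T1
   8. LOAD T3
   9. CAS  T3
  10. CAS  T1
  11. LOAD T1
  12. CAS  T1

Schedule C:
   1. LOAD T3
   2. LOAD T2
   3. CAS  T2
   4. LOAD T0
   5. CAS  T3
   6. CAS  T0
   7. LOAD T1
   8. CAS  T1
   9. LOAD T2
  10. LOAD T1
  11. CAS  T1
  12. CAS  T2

A

Tracing schedule A:
#1 T3 reads 4
#2 T1 reads 4
#3 T1 CAS(4→5) writes; counter now 5
#4 T1 reads 5
#5 T3 CAS(4→5) fails; counter now 5
#6 T0 reads 5
#7 T1 CAS(5→6) writes; counter now 6
#8 T2 reads 6
#9 T0 CAS(5→6) fails; counter now 6
#10 T2 CAS(6→7) writes; counter now 7
#11 T2 reads 7
#12 T2 CAS(7→8) writes; counter now 8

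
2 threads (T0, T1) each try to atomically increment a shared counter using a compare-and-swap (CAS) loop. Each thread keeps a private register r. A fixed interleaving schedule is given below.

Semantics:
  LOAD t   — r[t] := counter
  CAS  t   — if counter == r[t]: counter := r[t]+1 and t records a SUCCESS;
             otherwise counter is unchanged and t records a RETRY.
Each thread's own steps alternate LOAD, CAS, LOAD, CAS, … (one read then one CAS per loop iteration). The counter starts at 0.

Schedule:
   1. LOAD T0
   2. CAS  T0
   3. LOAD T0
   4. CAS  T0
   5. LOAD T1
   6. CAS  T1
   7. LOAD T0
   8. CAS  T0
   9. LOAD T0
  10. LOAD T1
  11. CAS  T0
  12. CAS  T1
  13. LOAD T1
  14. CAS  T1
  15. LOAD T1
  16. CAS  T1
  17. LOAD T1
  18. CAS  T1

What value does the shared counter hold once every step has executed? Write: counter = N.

counter = 8

T0 LOAD — after: cnt=0, r=0 — load
T0 CAS — after: cnt=1, r=0 — ok
T0 LOAD — after: cnt=1, r=1 — load
T0 CAS — after: cnt=2, r=1 — ok
T1 LOAD — after: cnt=2, r=2 — load
T1 CAS — after: cnt=3, r=2 — ok
T0 LOAD — after: cnt=3, r=3 — load
T0 CAS — after: cnt=4, r=3 — ok
T0 LOAD — after: cnt=4, r=4 — load
T1 LOAD — after: cnt=4, r=4 — load
T0 CAS — after: cnt=5, r=4 — ok
T1 CAS — after: cnt=5, r=4 — retry
T1 LOAD — after: cnt=5, r=5 — load
T1 CAS — after: cnt=6, r=5 — ok
T1 LOAD — after: cnt=6, r=6 — load
T1 CAS — after: cnt=7, r=6 — ok
T1 LOAD — after: cnt=7, r=7 — load
T1 CAS — after: cnt=8, r=7 — ok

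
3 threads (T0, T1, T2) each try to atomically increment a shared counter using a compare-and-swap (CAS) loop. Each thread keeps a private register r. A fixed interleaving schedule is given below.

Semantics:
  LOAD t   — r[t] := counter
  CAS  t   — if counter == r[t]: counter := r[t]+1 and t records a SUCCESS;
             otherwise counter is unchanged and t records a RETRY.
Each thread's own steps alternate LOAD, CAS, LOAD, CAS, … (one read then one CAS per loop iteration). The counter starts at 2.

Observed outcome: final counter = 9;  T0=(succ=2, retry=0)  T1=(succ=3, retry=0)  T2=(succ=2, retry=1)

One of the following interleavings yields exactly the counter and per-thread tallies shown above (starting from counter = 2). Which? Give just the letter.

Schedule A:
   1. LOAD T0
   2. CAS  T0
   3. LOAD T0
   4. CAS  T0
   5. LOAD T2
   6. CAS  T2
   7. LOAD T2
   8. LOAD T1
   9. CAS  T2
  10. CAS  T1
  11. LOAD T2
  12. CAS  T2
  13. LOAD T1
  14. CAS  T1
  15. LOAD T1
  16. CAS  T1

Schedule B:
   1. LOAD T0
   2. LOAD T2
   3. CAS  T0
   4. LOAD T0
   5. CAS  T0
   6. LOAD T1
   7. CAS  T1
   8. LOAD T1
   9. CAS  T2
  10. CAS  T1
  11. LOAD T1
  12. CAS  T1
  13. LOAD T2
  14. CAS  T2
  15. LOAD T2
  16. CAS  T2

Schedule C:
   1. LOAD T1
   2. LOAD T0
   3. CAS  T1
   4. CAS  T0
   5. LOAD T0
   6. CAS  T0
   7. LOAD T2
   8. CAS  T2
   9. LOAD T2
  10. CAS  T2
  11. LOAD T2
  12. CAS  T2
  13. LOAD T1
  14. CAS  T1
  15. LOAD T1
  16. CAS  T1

B

Simulating candidate B:
[1] T0.load  rd  (counter 2, T0.r 2)
[2] T2.load  rd  (counter 2, T2.r 2)
[3] T0.cas  hit  (counter 3, T0.r 2)
[4] T0.load  rd  (counter 3, T0.r 3)
[5] T0.cas  hit  (counter 4, T0.r 3)
[6] T1.load  rd  (counter 4, T1.r 4)
[7] T1.cas  hit  (counter 5, T1.r 4)
[8] T1.load  rd  (counter 5, T1.r 5)
[9] T2.cas  miss  (counter 5, T2.r 2)
[10] T1.cas  hit  (counter 6, T1.r 5)
[11] T1.load  rd  (counter 6, T1.r 6)
[12] T1.cas  hit  (counter 7, T1.r 6)
[13] T2.load  rd  (counter 7, T2.r 7)
[14] T2.cas  hit  (counter 8, T2.r 7)
[15] T2.load  rd  (counter 8, T2.r 8)
[16] T2.cas  hit  (counter 9, T2.r 8)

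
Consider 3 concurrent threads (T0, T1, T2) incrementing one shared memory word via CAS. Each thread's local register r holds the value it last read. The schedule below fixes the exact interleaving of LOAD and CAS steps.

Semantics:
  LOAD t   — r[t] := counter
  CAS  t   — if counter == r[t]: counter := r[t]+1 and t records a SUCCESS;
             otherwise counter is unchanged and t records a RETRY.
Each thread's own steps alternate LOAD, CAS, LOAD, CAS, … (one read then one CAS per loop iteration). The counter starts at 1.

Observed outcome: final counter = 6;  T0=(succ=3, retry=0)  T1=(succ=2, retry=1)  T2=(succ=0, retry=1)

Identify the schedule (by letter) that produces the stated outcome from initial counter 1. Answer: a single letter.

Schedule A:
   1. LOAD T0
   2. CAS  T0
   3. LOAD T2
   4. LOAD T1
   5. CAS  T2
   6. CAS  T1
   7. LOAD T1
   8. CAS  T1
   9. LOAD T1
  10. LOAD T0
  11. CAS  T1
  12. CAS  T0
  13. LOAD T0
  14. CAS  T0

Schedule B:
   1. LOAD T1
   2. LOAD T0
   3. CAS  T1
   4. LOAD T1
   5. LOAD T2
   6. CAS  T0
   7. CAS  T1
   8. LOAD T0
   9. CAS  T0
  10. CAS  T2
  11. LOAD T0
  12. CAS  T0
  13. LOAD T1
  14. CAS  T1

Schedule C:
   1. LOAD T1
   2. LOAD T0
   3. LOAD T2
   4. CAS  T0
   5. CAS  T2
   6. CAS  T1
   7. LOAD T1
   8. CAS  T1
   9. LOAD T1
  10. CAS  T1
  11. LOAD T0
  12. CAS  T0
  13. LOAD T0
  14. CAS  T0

Run C:
T1 LOAD — after: cnt=1, r=1 — load
T0 LOAD — after: cnt=1, r=1 — load
T2 LOAD — after: cnt=1, r=1 — load
T0 CAS — after: cnt=2, r=1 — ok
T2 CAS — after: cnt=2, r=1 — retry
T1 CAS — after: cnt=2, r=1 — retry
T1 LOAD — after: cnt=2, r=2 — load
T1 CAS — after: cnt=3, r=2 — ok
T1 LOAD — after: cnt=3, r=3 — load
T1 CAS — after: cnt=4, r=3 — ok
T0 LOAD — after: cnt=4, r=4 — load
T0 CAS — after: cnt=5, r=4 — ok
T0 LOAD — after: cnt=5, r=5 — load
T0 CAS — after: cnt=6, r=5 — ok

C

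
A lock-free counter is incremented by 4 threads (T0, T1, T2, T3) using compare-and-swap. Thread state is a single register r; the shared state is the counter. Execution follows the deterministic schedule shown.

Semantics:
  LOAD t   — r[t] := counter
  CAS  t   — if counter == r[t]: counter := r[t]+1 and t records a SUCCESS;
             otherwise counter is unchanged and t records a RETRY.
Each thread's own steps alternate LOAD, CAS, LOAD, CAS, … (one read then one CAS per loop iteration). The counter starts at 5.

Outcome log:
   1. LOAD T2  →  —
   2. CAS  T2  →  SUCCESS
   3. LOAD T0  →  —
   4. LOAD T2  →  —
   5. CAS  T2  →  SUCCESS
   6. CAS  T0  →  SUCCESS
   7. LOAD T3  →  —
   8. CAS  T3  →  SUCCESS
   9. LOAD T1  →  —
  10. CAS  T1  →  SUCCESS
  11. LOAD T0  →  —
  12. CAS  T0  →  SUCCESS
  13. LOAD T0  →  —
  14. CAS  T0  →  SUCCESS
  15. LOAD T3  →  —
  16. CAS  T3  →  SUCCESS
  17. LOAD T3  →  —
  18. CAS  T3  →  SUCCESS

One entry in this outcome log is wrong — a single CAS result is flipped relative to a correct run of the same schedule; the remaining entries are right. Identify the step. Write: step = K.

Re-executing:
1. LOAD T2 → mem=5 r[T2]=5 [LOAD]
2. CAS T2 → mem=6 r[T2]=5 [OK]
3. LOAD T0 → mem=6 r[T0]=6 [LOAD]
4. LOAD T2 → mem=6 r[T2]=6 [LOAD]
5. CAS T2 → mem=7 r[T2]=6 [OK]
6. CAS T0 → mem=7 r[T0]=6 [RETRY]
7. LOAD T3 → mem=7 r[T3]=7 [LOAD]
8. CAS T3 → mem=8 r[T3]=7 [OK]
9. LOAD T1 → mem=8 r[T1]=8 [LOAD]
10. CAS T1 → mem=9 r[T1]=8 [OK]
11. LOAD T0 → mem=9 r[T0]=9 [LOAD]
12. CAS T0 → mem=10 r[T0]=9 [OK]
13. LOAD T0 → mem=10 r[T0]=10 [LOAD]
14. CAS T0 → mem=11 r[T0]=10 [OK]
15. LOAD T3 → mem=11 r[T3]=11 [LOAD]
16. CAS T3 → mem=12 r[T3]=11 [OK]
17. LOAD T3 → mem=12 r[T3]=12 [LOAD]
18. CAS T3 → mem=13 r[T3]=12 [OK]
Log disagrees first at step 6.

step = 6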